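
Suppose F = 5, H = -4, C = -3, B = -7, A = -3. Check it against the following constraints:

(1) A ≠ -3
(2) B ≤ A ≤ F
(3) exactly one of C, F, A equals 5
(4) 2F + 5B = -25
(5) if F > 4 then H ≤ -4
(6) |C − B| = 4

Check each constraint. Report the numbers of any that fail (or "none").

The assignment fails constraint 1.

(1) A = -3, but -3 is required to differ — violated.
(2) values -7 ≤ -3 ≤ 5 — satisfied.
(3) C=-3, F=5, A=-3; 1 of them equals 5 — satisfied.
(4) 2F + 5B = 2(5) + 5(-7) = -25 — satisfied.
(5) F = 5 > 4, so we need H ≤ -4; H = -4 ≤ -4 — satisfied.
(6) |-3 − (-7)| = 4 — satisfied.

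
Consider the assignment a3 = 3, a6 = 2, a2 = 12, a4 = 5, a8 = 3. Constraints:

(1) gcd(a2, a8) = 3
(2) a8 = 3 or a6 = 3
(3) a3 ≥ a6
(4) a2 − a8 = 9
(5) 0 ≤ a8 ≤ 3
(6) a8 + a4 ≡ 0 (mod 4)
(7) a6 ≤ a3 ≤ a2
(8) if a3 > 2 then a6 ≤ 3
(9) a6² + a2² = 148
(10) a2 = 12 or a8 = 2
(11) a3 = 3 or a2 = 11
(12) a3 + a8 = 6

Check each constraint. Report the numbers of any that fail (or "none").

All constraints are satisfied.

(1) gcd(12, 3) = 3 — satisfied.
(2) a8 = 3 = 3 (first disjunct) — satisfied.
(3) a3 = 3, a6 = 2; 3 ≥ 2 — satisfied.
(4) a2 − a8 = 12 − 3 = 9 — satisfied.
(5) a8 = 3 lies in [0, 3] — satisfied.
(6) a8 + a4 = 8; 8 mod 4 = 0 — satisfied.
(7) values 2 ≤ 3 ≤ 12 — satisfied.
(8) a3 = 3 > 2, so we need a6 ≤ 3; a6 = 2 ≤ 3 — satisfied.
(9) a6² + a2² = 2² + 12² = 4 + 144 = 148 — satisfied.
(10) a2 = 12 = 12 (first disjunct) — satisfied.
(11) a3 = 3 = 3 (first disjunct) — satisfied.
(12) a3 + a8 = 3 + 3 = 6 — satisfied.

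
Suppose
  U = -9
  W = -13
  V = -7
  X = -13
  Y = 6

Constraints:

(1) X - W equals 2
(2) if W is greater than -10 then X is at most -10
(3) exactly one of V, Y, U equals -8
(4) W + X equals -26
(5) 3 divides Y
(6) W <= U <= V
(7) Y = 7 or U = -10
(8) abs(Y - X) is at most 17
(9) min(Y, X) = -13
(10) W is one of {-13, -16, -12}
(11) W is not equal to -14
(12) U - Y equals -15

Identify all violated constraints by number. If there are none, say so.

Constraints 1, 3, 7, 8 are violated.

(1) X - W = -13 - (-13) = 0, not 2  no
(2) W = -13, not > -10; antecedent false, conditional vacuously true  yes
(3) V=-7, Y=6, U=-9; 0 of them equal -8, not exactly one  no
(4) W + X = -13 + (-13) = -26  yes
(5) 6 / 3 = 2, so 3 divides 6  yes
(6) values -13 <= -9 <= -7  yes
(7) Y = 6 ≠ 7 and U = -9 ≠ -10; both disjuncts false  no
(8) abs(6 - (-13)) = 19; 19 > 17, exceeds bound 17  no
(9) min(6, -13) = -13  yes
(10) W = -13 is in {-13, -16, -12}  yes
(11) W = -13, and -13 ≠ -14  yes
(12) U - Y = -9 - 6 = -15  yes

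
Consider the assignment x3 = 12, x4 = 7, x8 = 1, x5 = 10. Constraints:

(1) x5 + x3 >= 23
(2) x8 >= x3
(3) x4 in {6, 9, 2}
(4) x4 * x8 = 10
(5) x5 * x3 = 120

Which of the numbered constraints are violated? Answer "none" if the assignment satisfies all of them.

Constraints 1, 2, 3, and 4 are violated.

(1) x5 + x3 = 10 + 12 = 22; 22 < 23, bound 23 not met — fails.
(2) x8 = 1, x3 = 12; 1 < 12 (want ≥) — fails.
(3) x4 = 7 is not in {6, 9, 2} — fails.
(4) x4 * x8 = 7 * 1 = 7, not 10 — fails.
(5) x5 * x3 = 10 * 12 = 120 — holds.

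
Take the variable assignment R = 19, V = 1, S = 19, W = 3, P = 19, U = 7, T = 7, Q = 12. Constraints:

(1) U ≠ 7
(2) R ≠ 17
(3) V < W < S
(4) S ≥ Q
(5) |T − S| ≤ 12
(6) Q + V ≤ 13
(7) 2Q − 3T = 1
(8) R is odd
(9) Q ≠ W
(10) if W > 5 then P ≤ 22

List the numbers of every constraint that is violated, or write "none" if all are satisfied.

(1) U = 7, but 7 is required to differ  fails
(2) R = 19, and 19 ≠ 17  holds
(3) values 1 < 3 < 19  holds
(4) S = 19, Q = 12; 19 ≥ 12  holds
(5) |7 − 19| = 12; 12 ≤ 12  holds
(6) Q + V = 12 + 1 = 13; 13 ≤ 13  holds
(7) 2Q − 3T = 2(12) − 3(7) = 3, not 1  fails
(8) R = 19 is odd  holds
(9) Q = 12, W = 3; distinct  holds
(10) W = 3, not > 5; antecedent false, conditional vacuously true  holds

Constraints 1, 7 do not hold.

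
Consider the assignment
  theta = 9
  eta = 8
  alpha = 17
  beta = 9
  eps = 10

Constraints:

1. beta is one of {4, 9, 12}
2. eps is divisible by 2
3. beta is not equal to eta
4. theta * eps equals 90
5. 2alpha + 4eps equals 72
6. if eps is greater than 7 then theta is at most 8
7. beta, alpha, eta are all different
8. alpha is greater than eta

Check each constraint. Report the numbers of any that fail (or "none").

1. beta = 9 is in {4, 9, 12} — OK.
2. 10 / 2 = 5, so 2 divides 10 — OK.
3. beta = 9, eta = 8; distinct — OK.
4. theta * eps = 9 * 10 = 90 — OK.
5. 2alpha + 4eps = 2(17) + 4(10) = 74, not 72 — violated.
6. eps = 10 > 7, so we need theta ≤ 8; but theta = 9 > 8 — violated.
7. values 9, 17, 8 are pairwise distinct — OK.
8. alpha = 17, eta = 8; 17 > 8 — OK.

The assignment fails constraints 5, 6.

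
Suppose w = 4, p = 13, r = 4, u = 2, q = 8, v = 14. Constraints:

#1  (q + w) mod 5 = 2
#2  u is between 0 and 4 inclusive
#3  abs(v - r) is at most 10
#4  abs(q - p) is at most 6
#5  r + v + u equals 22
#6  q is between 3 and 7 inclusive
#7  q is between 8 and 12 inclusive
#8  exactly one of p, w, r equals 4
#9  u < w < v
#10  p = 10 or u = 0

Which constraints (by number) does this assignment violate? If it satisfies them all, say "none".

No — constraints 5, 6, 8, 10 are not satisfied.

#1 q + w = 12; 12 mod 5 = 2 — holds.
#2 u = 2 lies in [0, 4] — holds.
#3 abs(14 - 4) = 10; 10 ≤ 10 — holds.
#4 abs(8 - 13) = 5; 5 ≤ 6 — holds.
#5 r + v + u = 4 + 14 + 2 = 20, not 22 — does not hold.
#6 q = 8 is outside [3, 7] — does not hold.
#7 q = 8 lies in [8, 12] — holds.
#8 p=13, w=4, r=4; 2 of them equal 4, not exactly one — does not hold.
#9 values 2 < 4 < 14 — holds.
#10 p = 13 ≠ 10 and u = 2 ≠ 0; both disjuncts false — does not hold.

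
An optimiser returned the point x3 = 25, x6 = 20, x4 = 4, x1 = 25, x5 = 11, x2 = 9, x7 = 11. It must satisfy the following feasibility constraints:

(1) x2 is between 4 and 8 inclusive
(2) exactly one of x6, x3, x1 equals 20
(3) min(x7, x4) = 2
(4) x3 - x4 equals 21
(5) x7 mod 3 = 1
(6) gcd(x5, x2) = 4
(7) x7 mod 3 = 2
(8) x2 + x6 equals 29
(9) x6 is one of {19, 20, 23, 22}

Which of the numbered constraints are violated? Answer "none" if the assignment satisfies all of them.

(1) x2 = 9 is outside [4, 8] — fails.
(2) x6=20, x3=25, x1=25; 1 of them equals 20 — holds.
(3) min(11, 4) = 4, not 2 — fails.
(4) x3 - x4 = 25 - 4 = 21 — holds.
(5) 11 mod 3 = 2, not 1 — fails.
(6) gcd(11, 9) = 1, not 4 — fails.
(7) 11 mod 3 = 2 — holds.
(8) x2 + x6 = 9 + 20 = 29 — holds.
(9) x6 = 20 is in {19, 20, 23, 22} — holds.

The assignment fails constraints 1, 3, 5, and 6.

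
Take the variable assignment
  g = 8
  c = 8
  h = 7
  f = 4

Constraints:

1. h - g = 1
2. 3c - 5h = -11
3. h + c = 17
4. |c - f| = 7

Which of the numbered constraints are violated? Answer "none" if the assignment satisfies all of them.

1. h - g = 7 - 8 = -1, not 1 — violated.
2. 3c - 5h = 3(8) - 5(7) = -11 — OK.
3. h + c = 7 + 8 = 15, not 17 — violated.
4. |8 - 4| = 4, not 7 — violated.

The assignment fails constraints 1, 3, and 4.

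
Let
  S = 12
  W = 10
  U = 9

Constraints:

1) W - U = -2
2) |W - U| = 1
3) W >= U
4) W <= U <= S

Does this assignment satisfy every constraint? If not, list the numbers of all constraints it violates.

Constraints 1 and 4 are violated.

1) W - U = 10 - 9 = 1, not -2 — does not hold.
2) |10 - 9| = 1 — holds.
3) W = 10, U = 9; 10 ≥ 9 — holds.
4) values 10, 9, 12; W = 10 is not <= U = 9 — does not hold.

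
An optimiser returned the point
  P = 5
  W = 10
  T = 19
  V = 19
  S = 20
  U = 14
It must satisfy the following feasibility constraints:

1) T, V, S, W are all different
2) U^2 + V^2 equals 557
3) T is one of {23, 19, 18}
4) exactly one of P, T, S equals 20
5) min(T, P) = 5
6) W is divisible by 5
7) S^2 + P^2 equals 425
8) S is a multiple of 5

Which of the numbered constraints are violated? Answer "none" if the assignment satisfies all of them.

Constraint 1 does not hold.

1) T = V = 19, not all different  ✘
2) U^2 + V^2 = 14^2 + 19^2 = 196 + 361 = 557  ✔
3) T = 19 is in {23, 19, 18}  ✔
4) P=5, T=19, S=20; 1 of them equals 20  ✔
5) min(19, 5) = 5  ✔
6) 10 / 5 = 2, so 5 divides 10  ✔
7) S^2 + P^2 = 20^2 + 5^2 = 400 + 25 = 425  ✔
8) 20 / 5 = 4, so 5 divides 20  ✔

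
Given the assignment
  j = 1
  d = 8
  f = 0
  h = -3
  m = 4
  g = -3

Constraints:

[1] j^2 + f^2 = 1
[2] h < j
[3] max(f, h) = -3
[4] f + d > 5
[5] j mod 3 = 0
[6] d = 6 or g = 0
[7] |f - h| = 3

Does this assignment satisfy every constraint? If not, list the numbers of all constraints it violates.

[1] j^2 + f^2 = 1^2 + 0^2 = 1 + 0 = 1 — OK.
[2] h = -3, j = 1; -3 < 1 — OK.
[3] max(0, -3) = 0, not -3 — violated.
[4] f + d = 0 + 8 = 8; 8 > 5 — OK.
[5] 1 mod 3 = 1, not 0 — violated.
[6] d = 8 ≠ 6 and g = -3 ≠ 0; both disjuncts false — violated.
[7] |0 - (-3)| = 3 — OK.

Constraints 3, 5, and 6 are violated.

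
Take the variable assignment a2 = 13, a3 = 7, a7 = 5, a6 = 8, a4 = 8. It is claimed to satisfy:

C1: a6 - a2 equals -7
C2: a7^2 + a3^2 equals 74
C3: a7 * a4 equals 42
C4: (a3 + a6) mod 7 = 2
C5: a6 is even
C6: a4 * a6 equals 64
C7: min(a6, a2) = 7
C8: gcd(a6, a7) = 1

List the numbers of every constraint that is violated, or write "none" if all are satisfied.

Constraints 1, 3, 4, and 7 are violated.

C1: a6 - a2 = 8 - 13 = -5, not -7  no
C2: a7^2 + a3^2 = 5^2 + 7^2 = 25 + 49 = 74  yes
C3: a7 * a4 = 5 * 8 = 40, not 42  no
C4: a3 + a6 = 15; 15 mod 7 = 1, not 2  no
C5: a6 = 8 is even  yes
C6: a4 * a6 = 8 * 8 = 64  yes
C7: min(8, 13) = 8, not 7  no
C8: gcd(8, 5) = 1  yes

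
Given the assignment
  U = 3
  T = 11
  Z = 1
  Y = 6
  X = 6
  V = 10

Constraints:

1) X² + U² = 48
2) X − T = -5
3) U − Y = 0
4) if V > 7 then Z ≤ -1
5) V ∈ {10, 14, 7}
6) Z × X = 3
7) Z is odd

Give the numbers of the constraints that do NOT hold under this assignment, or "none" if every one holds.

1) X² + U² = 6² + 3² = 36 + 9 = 45, not 48 — violated.
2) X − T = 6 − 11 = -5 — OK.
3) U − Y = 3 − 6 = -3, not 0 — violated.
4) V = 10 > 7, so we need Z ≤ -1; but Z = 1 > -1 — violated.
5) V = 10 is in {10, 14, 7} — OK.
6) Z × X = 1 × 6 = 6, not 3 — violated.
7) Z = 1 is odd — OK.

Violated: 1, 3, 4, 6.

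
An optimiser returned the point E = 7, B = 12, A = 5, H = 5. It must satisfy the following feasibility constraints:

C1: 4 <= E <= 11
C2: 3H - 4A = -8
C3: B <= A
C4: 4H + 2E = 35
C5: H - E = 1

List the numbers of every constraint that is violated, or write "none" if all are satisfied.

Constraints 2, 3, 4, and 5 do not hold.

C1: E = 7 lies in [4, 11]  true
C2: 3H - 4A = 3(5) - 4(5) = -5, not -8  false
C3: B = 12, A = 5; 12 > 5 (want ≤)  false
C4: 4H + 2E = 4(5) + 2(7) = 34, not 35  false
C5: H - E = 5 - 7 = -2, not 1  false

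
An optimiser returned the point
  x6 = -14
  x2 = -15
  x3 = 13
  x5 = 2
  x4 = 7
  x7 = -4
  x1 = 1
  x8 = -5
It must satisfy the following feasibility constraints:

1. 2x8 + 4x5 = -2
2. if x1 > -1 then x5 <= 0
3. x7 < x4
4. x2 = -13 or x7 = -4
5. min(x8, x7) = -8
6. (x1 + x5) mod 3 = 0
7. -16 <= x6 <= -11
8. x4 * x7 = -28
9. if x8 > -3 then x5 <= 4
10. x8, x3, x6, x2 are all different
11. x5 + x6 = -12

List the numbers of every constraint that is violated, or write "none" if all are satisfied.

The assignment fails constraints 2 and 5.

1. 2x8 + 4x5 = 2(-5) + 4(2) = -2  true
2. x1 = 1 > -1, so we need x5 ≤ 0; but x5 = 2 > 0  false
3. x7 = -4, x4 = 7; -4 < 7  true
4. x2 = -15 ≠ -13, but x7 = -4 = -4 (second disjunct)  true
5. min(-5, -4) = -5, not -8  false
6. x1 + x5 = 3; 3 mod 3 = 0  true
7. x6 = -14 lies in [-16, -11]  true
8. x4 * x7 = 7 * (-4) = -28  true
9. x8 = -5, not > -3; antecedent false, conditional vacuously true  true
10. values -5, 13, -14, -15 are pairwise distinct  true
11. x5 + x6 = 2 + (-14) = -12  true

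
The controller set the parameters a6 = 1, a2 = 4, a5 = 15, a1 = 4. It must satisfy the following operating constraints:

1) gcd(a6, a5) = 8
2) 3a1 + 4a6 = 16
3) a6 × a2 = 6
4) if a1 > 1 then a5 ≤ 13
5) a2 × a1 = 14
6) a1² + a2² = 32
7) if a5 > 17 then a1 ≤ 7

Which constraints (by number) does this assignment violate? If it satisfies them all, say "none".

1) gcd(1, 15) = 1, not 8  ✗
2) 3a1 + 4a6 = 3(4) + 4(1) = 16  ✓
3) a6 × a2 = 1 × 4 = 4, not 6  ✗
4) a1 = 4 > 1, so we need a5 ≤ 13; but a5 = 15 > 13  ✗
5) a2 × a1 = 4 × 4 = 16, not 14  ✗
6) a1² + a2² = 4² + 4² = 16 + 16 = 32  ✓
7) a5 = 15, not > 17; antecedent false, conditional vacuously true  ✓

Violated: 1, 3, 4, 5.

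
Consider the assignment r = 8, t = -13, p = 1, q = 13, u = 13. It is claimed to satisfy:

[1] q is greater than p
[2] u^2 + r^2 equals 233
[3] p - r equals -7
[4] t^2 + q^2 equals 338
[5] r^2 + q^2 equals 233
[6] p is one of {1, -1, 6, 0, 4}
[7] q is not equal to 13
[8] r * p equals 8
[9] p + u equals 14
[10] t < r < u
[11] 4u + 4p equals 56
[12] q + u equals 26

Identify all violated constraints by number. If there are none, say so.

Constraint 7 is violated.

[1] q = 13, p = 1; 13 > 1 — holds.
[2] u^2 + r^2 = 13^2 + 8^2 = 169 + 64 = 233 — holds.
[3] p - r = 1 - 8 = -7 — holds.
[4] t^2 + q^2 = (-13)^2 + 13^2 = 169 + 169 = 338 — holds.
[5] r^2 + q^2 = 8^2 + 13^2 = 64 + 169 = 233 — holds.
[6] p = 1 is in {1, -1, 6, 0, 4} — holds.
[7] q = 13, but 13 is required to differ — fails.
[8] r * p = 8 * 1 = 8 — holds.
[9] p + u = 1 + 13 = 14 — holds.
[10] values -13 < 8 < 13 — holds.
[11] 4u + 4p = 4(13) + 4(1) = 56 — holds.
[12] q + u = 13 + 13 = 26 — holds.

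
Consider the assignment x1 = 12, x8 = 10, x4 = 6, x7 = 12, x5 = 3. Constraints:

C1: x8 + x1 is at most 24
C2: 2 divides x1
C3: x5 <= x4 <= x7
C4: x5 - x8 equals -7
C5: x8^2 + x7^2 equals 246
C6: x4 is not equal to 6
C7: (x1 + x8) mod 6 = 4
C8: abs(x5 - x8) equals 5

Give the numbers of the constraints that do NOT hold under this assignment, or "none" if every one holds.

Constraints 5, 6, and 8 do not hold.

C1: x8 + x1 = 10 + 12 = 22; 22 ≤ 24 — holds.
C2: 12 / 2 = 6, so 2 divides 12 — holds.
C3: values 3 <= 6 <= 12 — holds.
C4: x5 - x8 = 3 - 10 = -7 — holds.
C5: x8^2 + x7^2 = 10^2 + 12^2 = 100 + 144 = 244, not 246 — fails.
C6: x4 = 6, but 6 is required to differ — fails.
C7: x1 + x8 = 22; 22 mod 6 = 4 — holds.
C8: abs(3 - 10) = 7, not 5 — fails.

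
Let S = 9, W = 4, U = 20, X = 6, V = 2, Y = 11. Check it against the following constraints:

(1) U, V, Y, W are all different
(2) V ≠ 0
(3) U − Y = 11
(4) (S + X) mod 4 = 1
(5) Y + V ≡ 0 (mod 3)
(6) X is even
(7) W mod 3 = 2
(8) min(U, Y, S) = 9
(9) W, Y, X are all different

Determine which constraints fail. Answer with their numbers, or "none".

No — constraints 3, 4, 5, and 7 are not satisfied.

(1) values 20, 2, 11, 4 are pairwise distinct  yes
(2) V = 2, and 2 ≠ 0  yes
(3) U − Y = 20 − 11 = 9, not 11  no
(4) S + X = 15; 15 mod 4 = 3, not 1  no
(5) Y + V = 13; 13 mod 3 = 1, not 0  no
(6) X = 6 is even  yes
(7) 4 mod 3 = 1, not 2  no
(8) min(20, 11, 9) = 9  yes
(9) values 4, 11, 6 are pairwise distinct  yes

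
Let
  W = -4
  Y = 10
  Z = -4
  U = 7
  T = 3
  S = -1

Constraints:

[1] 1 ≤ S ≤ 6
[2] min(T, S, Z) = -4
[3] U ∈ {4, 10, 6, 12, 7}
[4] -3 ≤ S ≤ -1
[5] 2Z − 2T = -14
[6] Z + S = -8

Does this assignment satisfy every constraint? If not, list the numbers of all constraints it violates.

Violated: 1, 6.

[1] S = -1 is outside [1, 6]  ✗
[2] min(3, -1, -4) = -4  ✓
[3] U = 7 is in {4, 10, 6, 12, 7}  ✓
[4] S = -1 lies in [-3, -1]  ✓
[5] 2Z − 2T = 2(-4) − 2(3) = -14  ✓
[6] Z + S = -4 + (-1) = -5, not -8  ✗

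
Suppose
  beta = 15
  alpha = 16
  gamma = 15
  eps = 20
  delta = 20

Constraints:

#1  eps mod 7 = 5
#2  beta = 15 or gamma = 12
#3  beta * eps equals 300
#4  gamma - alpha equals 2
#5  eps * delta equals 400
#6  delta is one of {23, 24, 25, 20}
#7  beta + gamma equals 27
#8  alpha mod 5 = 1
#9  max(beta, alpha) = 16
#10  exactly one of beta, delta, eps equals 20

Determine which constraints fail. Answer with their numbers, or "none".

No — constraints 1, 4, 7, and 10 are not satisfied.

#1 20 mod 7 = 6, not 5  FAIL
#2 beta = 15 = 15 (first disjunct)  OK
#3 beta * eps = 15 * 20 = 300  OK
#4 gamma - alpha = 15 - 16 = -1, not 2  FAIL
#5 eps * delta = 20 * 20 = 400  OK
#6 delta = 20 is in {23, 24, 25, 20}  OK
#7 beta + gamma = 15 + 15 = 30, not 27  FAIL
#8 16 mod 5 = 1  OK
#9 max(15, 16) = 16  OK
#10 beta=15, delta=20, eps=20; 2 of them equal 20, not exactly one  FAIL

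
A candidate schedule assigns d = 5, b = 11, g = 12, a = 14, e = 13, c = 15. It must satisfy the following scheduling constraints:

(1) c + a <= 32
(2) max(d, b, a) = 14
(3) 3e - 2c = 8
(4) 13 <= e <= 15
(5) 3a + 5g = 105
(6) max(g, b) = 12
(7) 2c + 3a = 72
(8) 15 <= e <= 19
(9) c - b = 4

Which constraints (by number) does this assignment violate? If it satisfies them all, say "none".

(1) c + a = 15 + 14 = 29; 29 ≤ 32 — holds.
(2) max(5, 11, 14) = 14 — holds.
(3) 3e - 2c = 3(13) - 2(15) = 9, not 8 — does not hold.
(4) e = 13 lies in [13, 15] — holds.
(5) 3a + 5g = 3(14) + 5(12) = 102, not 105 — does not hold.
(6) max(12, 11) = 12 — holds.
(7) 2c + 3a = 2(15) + 3(14) = 72 — holds.
(8) e = 13 is outside [15, 19] — does not hold.
(9) c - b = 15 - 11 = 4 — holds.

The assignment fails constraints 3, 5, 8.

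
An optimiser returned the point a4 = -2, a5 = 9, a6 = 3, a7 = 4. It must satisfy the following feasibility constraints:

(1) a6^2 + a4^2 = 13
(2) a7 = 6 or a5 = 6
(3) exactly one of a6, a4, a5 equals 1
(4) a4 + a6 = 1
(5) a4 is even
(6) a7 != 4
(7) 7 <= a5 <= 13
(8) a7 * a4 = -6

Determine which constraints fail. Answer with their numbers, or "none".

Violated: 2, 3, 6, 8.

(1) a6^2 + a4^2 = 3^2 + (-2)^2 = 9 + 4 = 13  holds
(2) a7 = 4 ≠ 6 and a5 = 9 ≠ 6; both disjuncts false  fails
(3) a6=3, a4=-2, a5=9; 0 of them equal 1, not exactly one  fails
(4) a4 + a6 = -2 + 3 = 1  holds
(5) a4 = -2 is even  holds
(6) a7 = 4, but 4 is required to differ  fails
(7) a5 = 9 lies in [7, 13]  holds
(8) a7 * a4 = 4 * (-2) = -8, not -6  fails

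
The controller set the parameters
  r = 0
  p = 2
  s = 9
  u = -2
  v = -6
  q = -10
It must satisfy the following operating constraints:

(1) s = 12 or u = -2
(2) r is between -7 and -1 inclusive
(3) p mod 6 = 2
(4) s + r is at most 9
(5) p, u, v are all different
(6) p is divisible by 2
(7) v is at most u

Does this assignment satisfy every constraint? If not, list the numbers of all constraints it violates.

(1) s = 9 ≠ 12, but u = -2 = -2 (second disjunct)  true
(2) r = 0 is outside [-7, -1]  false
(3) 2 mod 6 = 2  true
(4) s + r = 9 + 0 = 9; 9 ≤ 9  true
(5) values 2, -2, -6 are pairwise distinct  true
(6) 2 / 2 = 1, so 2 divides 2  true
(7) v = -6, u = -2; -6 ≤ -2  true

Constraint 2 is violated.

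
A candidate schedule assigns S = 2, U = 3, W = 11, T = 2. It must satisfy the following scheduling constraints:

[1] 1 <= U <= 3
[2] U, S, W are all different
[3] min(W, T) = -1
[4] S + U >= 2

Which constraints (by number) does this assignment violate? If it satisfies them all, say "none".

No — constraint 3 is not satisfied.

[1] U = 3 lies in [1, 3] — holds.
[2] values 3, 2, 11 are pairwise distinct — holds.
[3] min(11, 2) = 2, not -1 — fails.
[4] S + U = 2 + 3 = 5; 5 ≥ 2 — holds.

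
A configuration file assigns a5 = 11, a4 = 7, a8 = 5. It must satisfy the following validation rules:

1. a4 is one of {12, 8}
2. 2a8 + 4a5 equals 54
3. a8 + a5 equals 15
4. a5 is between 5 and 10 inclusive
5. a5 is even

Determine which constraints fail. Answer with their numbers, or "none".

1. a4 = 7 is not in {12, 8}  ✘
2. 2a8 + 4a5 = 2(5) + 4(11) = 54  ✔
3. a8 + a5 = 5 + 11 = 16, not 15  ✘
4. a5 = 11 is outside [5, 10]  ✘
5. a5 = 11 is odd  ✘

Constraints 1, 3, 4, 5 do not hold.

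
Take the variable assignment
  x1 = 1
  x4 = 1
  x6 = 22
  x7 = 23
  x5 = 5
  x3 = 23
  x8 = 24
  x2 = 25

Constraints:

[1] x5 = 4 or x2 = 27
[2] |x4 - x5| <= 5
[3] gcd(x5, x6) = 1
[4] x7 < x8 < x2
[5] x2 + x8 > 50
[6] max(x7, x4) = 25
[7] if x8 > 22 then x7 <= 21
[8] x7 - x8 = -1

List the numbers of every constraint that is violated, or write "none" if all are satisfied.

[1] x5 = 5 ≠ 4 and x2 = 25 ≠ 27; both disjuncts false  FAIL
[2] |1 - 5| = 4; 4 ≤ 5  OK
[3] gcd(5, 22) = 1  OK
[4] values 23 < 24 < 25  OK
[5] x2 + x8 = 25 + 24 = 49; 49 ≤ 50, bound 50 not met  FAIL
[6] max(23, 1) = 23, not 25  FAIL
[7] x8 = 24 > 22, so we need x7 ≤ 21; but x7 = 23 > 21  FAIL
[8] x7 - x8 = 23 - 24 = -1  OK

Constraints 1, 5, 6, and 7 are violated.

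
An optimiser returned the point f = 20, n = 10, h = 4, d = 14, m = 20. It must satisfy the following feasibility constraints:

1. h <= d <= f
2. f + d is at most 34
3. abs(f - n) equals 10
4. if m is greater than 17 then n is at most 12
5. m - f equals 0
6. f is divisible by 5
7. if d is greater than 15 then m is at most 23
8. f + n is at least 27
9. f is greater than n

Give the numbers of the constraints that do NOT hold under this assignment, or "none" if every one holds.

1. values 4 <= 14 <= 20 — holds.
2. f + d = 20 + 14 = 34; 34 ≤ 34 — holds.
3. abs(20 - 10) = 10 — holds.
4. m = 20 > 17, so we need n ≤ 12; n = 10 ≤ 12 — holds.
5. m - f = 20 - 20 = 0 — holds.
6. 20 / 5 = 4, so 5 divides 20 — holds.
7. d = 14, not > 15; antecedent false, conditional vacuously true — holds.
8. f + n = 20 + 10 = 30; 30 ≥ 27 — holds.
9. f = 20, n = 10; 20 > 10 — holds.

All constraints are satisfied.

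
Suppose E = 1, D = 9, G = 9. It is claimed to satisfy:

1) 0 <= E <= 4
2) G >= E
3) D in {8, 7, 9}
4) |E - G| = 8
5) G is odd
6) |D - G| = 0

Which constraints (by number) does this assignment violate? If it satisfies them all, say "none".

1) E = 1 lies in [0, 4] — holds.
2) G = 9, E = 1; 9 ≥ 1 — holds.
3) D = 9 is in {8, 7, 9} — holds.
4) |1 - 9| = 8 — holds.
5) G = 9 is odd — holds.
6) |9 - 9| = 0 — holds.

No violations.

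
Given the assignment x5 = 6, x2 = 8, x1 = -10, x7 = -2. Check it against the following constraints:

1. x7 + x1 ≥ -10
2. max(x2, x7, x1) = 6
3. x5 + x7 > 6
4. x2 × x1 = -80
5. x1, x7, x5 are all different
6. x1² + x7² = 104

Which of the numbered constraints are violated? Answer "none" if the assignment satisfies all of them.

1. x7 + x1 = -2 + (-10) = -12; -12 < -10, bound -10 not met  FAIL
2. max(8, -2, -10) = 8, not 6  FAIL
3. x5 + x7 = 6 + (-2) = 4; 4 ≤ 6, bound 6 not met  FAIL
4. x2 × x1 = 8 × (-10) = -80  OK
5. values -10, -2, 6 are pairwise distinct  OK
6. x1² + x7² = (-10)² + (-2)² = 100 + 4 = 104  OK

Violated: 1, 2, 3.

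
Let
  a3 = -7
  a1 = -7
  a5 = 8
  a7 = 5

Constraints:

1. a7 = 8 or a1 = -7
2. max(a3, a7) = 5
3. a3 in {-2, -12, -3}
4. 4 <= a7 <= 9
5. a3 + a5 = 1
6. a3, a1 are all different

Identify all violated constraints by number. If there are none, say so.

1. a7 = 5 ≠ 8, but a1 = -7 = -7 (second disjunct) — OK.
2. max(-7, 5) = 5 — OK.
3. a3 = -7 is not in {-2, -12, -3} — violated.
4. a7 = 5 lies in [4, 9] — OK.
5. a3 + a5 = -7 + 8 = 1 — OK.
6. a3 = a1 = -7, not all different — violated.

No — constraints 3, 6 are not satisfied.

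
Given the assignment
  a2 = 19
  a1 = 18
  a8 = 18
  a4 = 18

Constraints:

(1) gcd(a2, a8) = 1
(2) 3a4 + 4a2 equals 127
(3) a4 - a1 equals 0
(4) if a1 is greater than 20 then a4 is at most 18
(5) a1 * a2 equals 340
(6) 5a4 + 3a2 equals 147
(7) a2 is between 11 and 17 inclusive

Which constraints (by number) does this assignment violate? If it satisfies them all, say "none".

No — constraints 2, 5, 7 are not satisfied.

(1) gcd(19, 18) = 1 — satisfied.
(2) 3a4 + 4a2 = 3(18) + 4(19) = 130, not 127 — violated.
(3) a4 - a1 = 18 - 18 = 0 — satisfied.
(4) a1 = 18, not > 20; antecedent false, conditional vacuously true — satisfied.
(5) a1 * a2 = 18 * 19 = 342, not 340 — violated.
(6) 5a4 + 3a2 = 5(18) + 3(19) = 147 — satisfied.
(7) a2 = 19 is outside [11, 17] — violated.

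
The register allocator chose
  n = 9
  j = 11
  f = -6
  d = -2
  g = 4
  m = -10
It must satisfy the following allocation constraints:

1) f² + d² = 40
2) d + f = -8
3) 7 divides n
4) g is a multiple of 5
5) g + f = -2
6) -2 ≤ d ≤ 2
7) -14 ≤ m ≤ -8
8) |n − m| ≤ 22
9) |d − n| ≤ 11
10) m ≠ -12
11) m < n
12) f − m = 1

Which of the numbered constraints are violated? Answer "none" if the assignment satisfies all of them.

Constraints 3, 4, and 12 are violated.

1) f² + d² = (-6)² + (-2)² = 36 + 4 = 40 — holds.
2) d + f = -2 + (-6) = -8 — holds.
3) 9 = 7×1 + 2, so 7 does not divide 9 — fails.
4) 4 = 5×0 + 4, so 5 does not divide 4 — fails.
5) g + f = 4 + (-6) = -2 — holds.
6) d = -2 lies in [-2, 2] — holds.
7) m = -10 lies in [-14, -8] — holds.
8) |9 − (-10)| = 19; 19 ≤ 22 — holds.
9) |-2 − 9| = 11; 11 ≤ 11 — holds.
10) m = -10, and -10 ≠ -12 — holds.
11) m = -10, n = 9; -10 < 9 — holds.
12) f − m = -6 − (-10) = 4, not 1 — fails.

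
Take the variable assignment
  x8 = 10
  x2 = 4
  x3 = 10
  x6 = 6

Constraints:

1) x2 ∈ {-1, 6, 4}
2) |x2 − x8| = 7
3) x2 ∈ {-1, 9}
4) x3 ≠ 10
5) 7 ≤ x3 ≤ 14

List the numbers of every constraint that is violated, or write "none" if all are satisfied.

Violated: 2, 3, 4.

1) x2 = 4 is in {-1, 6, 4} — OK.
2) |4 − 10| = 6, not 7 — violated.
3) x2 = 4 is not in {-1, 9} — violated.
4) x3 = 10, but 10 is required to differ — violated.
5) x3 = 10 lies in [7, 14] — OK.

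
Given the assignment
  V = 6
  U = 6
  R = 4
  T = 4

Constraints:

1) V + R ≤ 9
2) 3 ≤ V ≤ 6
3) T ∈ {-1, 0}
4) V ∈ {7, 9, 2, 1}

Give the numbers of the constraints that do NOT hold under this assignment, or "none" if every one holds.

Constraints 1, 3, and 4 do not hold.

1) V + R = 6 + 4 = 10; 10 > 9, bound 9 not met — violated.
2) V = 6 lies in [3, 6] — OK.
3) T = 4 is not in {-1, 0} — violated.
4) V = 6 is not in {7, 9, 2, 1} — violated.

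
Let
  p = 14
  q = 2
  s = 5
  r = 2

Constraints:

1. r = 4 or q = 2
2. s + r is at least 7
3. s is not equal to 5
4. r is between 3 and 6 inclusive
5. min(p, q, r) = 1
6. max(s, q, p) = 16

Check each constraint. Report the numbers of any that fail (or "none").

No — constraints 3, 4, 5, 6 are not satisfied.

1. r = 2 ≠ 4, but q = 2 = 2 (second disjunct) — satisfied.
2. s + r = 5 + 2 = 7; 7 ≥ 7 — satisfied.
3. s = 5, but 5 is required to differ — violated.
4. r = 2 is outside [3, 6] — violated.
5. min(14, 2, 2) = 2, not 1 — violated.
6. max(5, 2, 14) = 14, not 16 — violated.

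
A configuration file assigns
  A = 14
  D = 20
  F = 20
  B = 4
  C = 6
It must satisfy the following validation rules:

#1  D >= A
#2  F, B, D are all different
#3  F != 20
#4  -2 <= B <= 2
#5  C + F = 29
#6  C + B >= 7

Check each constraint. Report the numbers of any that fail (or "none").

Constraints 2, 3, 4, 5 are violated.

#1 D = 20, A = 14; 20 ≥ 14  OK
#2 F = D = 20, not all different  FAIL
#3 F = 20, but 20 is required to differ  FAIL
#4 B = 4 is outside [-2, 2]  FAIL
#5 C + F = 6 + 20 = 26, not 29  FAIL
#6 C + B = 6 + 4 = 10; 10 ≥ 7  OK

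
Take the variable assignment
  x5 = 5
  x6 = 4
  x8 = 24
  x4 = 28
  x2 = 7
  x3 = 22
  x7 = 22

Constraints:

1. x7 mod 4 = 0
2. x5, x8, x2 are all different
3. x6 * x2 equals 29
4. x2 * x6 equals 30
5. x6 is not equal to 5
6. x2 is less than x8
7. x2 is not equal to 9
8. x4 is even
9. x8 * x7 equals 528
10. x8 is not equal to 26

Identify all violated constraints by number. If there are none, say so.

Constraints 1, 3, and 4 do not hold.

1. 22 mod 4 = 2, not 0 — fails.
2. values 5, 24, 7 are pairwise distinct — holds.
3. x6 * x2 = 4 * 7 = 28, not 29 — fails.
4. x2 * x6 = 7 * 4 = 28, not 30 — fails.
5. x6 = 4, and 4 ≠ 5 — holds.
6. x2 = 7, x8 = 24; 7 < 24 — holds.
7. x2 = 7, and 7 ≠ 9 — holds.
8. x4 = 28 is even — holds.
9. x8 * x7 = 24 * 22 = 528 — holds.
10. x8 = 24, and 24 ≠ 26 — holds.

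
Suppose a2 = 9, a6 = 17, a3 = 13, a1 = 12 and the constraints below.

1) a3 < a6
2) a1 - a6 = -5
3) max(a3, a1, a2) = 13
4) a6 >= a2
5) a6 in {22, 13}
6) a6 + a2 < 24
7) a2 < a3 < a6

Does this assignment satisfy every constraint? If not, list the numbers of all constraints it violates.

No — constraints 5 and 6 are not satisfied.

1) a3 = 13, a6 = 17; 13 < 17 — OK.
2) a1 - a6 = 12 - 17 = -5 — OK.
3) max(13, 12, 9) = 13 — OK.
4) a6 = 17, a2 = 9; 17 ≥ 9 — OK.
5) a6 = 17 is not in {22, 13} — violated.
6) a6 + a2 = 17 + 9 = 26; 26 ≥ 24, bound 24 not met — violated.
7) values 9 < 13 < 17 — OK.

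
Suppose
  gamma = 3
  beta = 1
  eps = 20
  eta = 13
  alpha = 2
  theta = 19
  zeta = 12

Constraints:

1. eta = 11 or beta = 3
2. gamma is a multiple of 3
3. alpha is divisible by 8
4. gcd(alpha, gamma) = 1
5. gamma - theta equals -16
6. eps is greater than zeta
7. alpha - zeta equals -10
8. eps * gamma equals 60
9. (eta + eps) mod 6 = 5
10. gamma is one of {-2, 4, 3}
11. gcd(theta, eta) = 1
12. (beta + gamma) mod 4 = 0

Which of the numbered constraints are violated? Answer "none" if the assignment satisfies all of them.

1. eta = 13 ≠ 11 and beta = 1 ≠ 3; both disjuncts false — fails.
2. 3 / 3 = 1, so 3 divides 3 — holds.
3. 2 = 8*0 + 2, so 8 does not divide 2 — fails.
4. gcd(2, 3) = 1 — holds.
5. gamma - theta = 3 - 19 = -16 — holds.
6. eps = 20, zeta = 12; 20 > 12 — holds.
7. alpha - zeta = 2 - 12 = -10 — holds.
8. eps * gamma = 20 * 3 = 60 — holds.
9. eta + eps = 33; 33 mod 6 = 3, not 5 — fails.
10. gamma = 3 is in {-2, 4, 3} — holds.
11. gcd(19, 13) = 1 — holds.
12. beta + gamma = 4; 4 mod 4 = 0 — holds.

The assignment fails constraints 1, 3, 9.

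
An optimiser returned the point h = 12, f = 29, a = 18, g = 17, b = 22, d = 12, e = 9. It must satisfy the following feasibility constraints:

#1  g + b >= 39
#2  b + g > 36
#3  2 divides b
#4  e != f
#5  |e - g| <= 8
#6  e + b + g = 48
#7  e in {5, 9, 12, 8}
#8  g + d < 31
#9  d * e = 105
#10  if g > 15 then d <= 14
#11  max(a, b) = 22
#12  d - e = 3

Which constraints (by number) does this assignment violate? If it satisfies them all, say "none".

The assignment fails constraint 9.

#1 g + b = 17 + 22 = 39; 39 ≥ 39 — holds.
#2 b + g = 22 + 17 = 39; 39 > 36 — holds.
#3 22 / 2 = 11, so 2 divides 22 — holds.
#4 e = 9, f = 29; distinct — holds.
#5 |9 - 17| = 8; 8 ≤ 8 — holds.
#6 e + b + g = 9 + 22 + 17 = 48 — holds.
#7 e = 9 is in {5, 9, 12, 8} — holds.
#8 g + d = 17 + 12 = 29; 29 < 31 — holds.
#9 d * e = 12 * 9 = 108, not 105 — does not hold.
#10 g = 17 > 15, so we need d ≤ 14; d = 12 ≤ 14 — holds.
#11 max(18, 22) = 22 — holds.
#12 d - e = 12 - 9 = 3 — holds.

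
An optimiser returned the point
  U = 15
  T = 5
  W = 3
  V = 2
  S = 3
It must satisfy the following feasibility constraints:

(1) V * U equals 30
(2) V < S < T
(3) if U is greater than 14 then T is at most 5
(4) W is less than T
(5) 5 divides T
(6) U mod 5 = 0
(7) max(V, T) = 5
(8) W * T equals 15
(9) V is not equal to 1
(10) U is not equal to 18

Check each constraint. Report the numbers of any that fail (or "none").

(1) V * U = 2 * 15 = 30  ✔
(2) values 2 < 3 < 5  ✔
(3) U = 15 > 14, so we need T ≤ 5; T = 5 ≤ 5  ✔
(4) W = 3, T = 5; 3 < 5  ✔
(5) 5 / 5 = 1, so 5 divides 5  ✔
(6) 15 mod 5 = 0  ✔
(7) max(2, 5) = 5  ✔
(8) W * T = 3 * 5 = 15  ✔
(9) V = 2, and 2 ≠ 1  ✔
(10) U = 15, and 15 ≠ 18  ✔

Yes — all constraints hold.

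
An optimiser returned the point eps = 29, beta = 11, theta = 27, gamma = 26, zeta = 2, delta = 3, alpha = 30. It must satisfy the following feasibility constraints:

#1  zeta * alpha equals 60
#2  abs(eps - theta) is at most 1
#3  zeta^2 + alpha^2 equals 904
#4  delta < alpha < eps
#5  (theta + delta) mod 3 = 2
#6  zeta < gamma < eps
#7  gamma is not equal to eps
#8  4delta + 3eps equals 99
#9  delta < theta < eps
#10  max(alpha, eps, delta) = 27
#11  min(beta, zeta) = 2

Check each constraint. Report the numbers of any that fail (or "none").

No — constraints 2, 4, 5, 10 are not satisfied.

#1 zeta * alpha = 2 * 30 = 60  OK
#2 abs(29 - 27) = 2; 2 > 1, exceeds bound 1  FAIL
#3 zeta^2 + alpha^2 = 2^2 + 30^2 = 4 + 900 = 904  OK
#4 values 3, 30, 29; alpha = 30 is not < eps = 29  FAIL
#5 theta + delta = 30; 30 mod 3 = 0, not 2  FAIL
#6 values 2 < 26 < 29  OK
#7 gamma = 26, eps = 29; distinct  OK
#8 4delta + 3eps = 4(3) + 3(29) = 99  OK
#9 values 3 < 27 < 29  OK
#10 max(30, 29, 3) = 30, not 27  FAIL
#11 min(11, 2) = 2  OK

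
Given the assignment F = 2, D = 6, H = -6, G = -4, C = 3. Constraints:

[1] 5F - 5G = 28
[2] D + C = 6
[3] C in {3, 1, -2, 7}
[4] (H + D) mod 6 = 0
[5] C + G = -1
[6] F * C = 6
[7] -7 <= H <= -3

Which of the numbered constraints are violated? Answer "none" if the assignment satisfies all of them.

Constraints 1, 2 do not hold.

[1] 5F - 5G = 5(2) - 5(-4) = 30, not 28 — fails.
[2] D + C = 6 + 3 = 9, not 6 — fails.
[3] C = 3 is in {3, 1, -2, 7} — holds.
[4] H + D = 0; 0 mod 6 = 0 — holds.
[5] C + G = 3 + (-4) = -1 — holds.
[6] F * C = 2 * 3 = 6 — holds.
[7] H = -6 lies in [-7, -3] — holds.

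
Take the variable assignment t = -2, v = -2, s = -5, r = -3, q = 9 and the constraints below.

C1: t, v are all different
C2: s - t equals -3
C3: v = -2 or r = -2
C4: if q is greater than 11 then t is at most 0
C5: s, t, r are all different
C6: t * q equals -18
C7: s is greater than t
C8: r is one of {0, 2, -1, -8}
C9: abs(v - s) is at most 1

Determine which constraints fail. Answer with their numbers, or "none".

C1: t = v = -2, not all different  ✘
C2: s - t = -5 - (-2) = -3  ✔
C3: v = -2 = -2 (first disjunct)  ✔
C4: q = 9, not > 11; antecedent false, conditional vacuously true  ✔
C5: values -5, -2, -3 are pairwise distinct  ✔
C6: t * q = -2 * 9 = -18  ✔
C7: s = -5, t = -2; -5 ≤ -2 (want >)  ✘
C8: r = -3 is not in {0, 2, -1, -8}  ✘
C9: abs(-2 - (-5)) = 3; 3 > 1, exceeds bound 1  ✘

No — constraints 1, 7, 8, 9 are not satisfied.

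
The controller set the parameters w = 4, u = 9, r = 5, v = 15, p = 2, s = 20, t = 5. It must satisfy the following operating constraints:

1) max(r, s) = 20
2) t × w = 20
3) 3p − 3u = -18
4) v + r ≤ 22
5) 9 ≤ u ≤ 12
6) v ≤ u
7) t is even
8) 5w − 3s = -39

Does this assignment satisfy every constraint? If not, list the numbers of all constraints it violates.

1) max(5, 20) = 20 — holds.
2) t × w = 5 × 4 = 20 — holds.
3) 3p − 3u = 3(2) − 3(9) = -21, not -18 — fails.
4) v + r = 15 + 5 = 20; 20 ≤ 22 — holds.
5) u = 9 lies in [9, 12] — holds.
6) v = 15, u = 9; 15 > 9 (want ≤) — fails.
7) t = 5 is odd — fails.
8) 5w − 3s = 5(4) − 3(20) = -40, not -39 — fails.

No — constraints 3, 6, 7, and 8 are not satisfied.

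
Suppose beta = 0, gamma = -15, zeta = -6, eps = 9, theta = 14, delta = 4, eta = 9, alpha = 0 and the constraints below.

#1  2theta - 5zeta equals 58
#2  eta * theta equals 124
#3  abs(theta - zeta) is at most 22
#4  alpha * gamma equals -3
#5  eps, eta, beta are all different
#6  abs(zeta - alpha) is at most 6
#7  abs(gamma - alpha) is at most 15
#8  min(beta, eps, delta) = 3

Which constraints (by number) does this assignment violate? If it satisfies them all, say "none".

#1 2theta - 5zeta = 2(14) - 5(-6) = 58 — holds.
#2 eta * theta = 9 * 14 = 126, not 124 — does not hold.
#3 abs(14 - (-6)) = 20; 20 ≤ 22 — holds.
#4 alpha * gamma = 0 * (-15) = 0, not -3 — does not hold.
#5 eps = eta = 9, not all different — does not hold.
#6 abs(-6 - 0) = 6; 6 ≤ 6 — holds.
#7 abs(-15 - 0) = 15; 15 ≤ 15 — holds.
#8 min(0, 9, 4) = 0, not 3 — does not hold.

Constraints 2, 4, 5, and 8 do not hold.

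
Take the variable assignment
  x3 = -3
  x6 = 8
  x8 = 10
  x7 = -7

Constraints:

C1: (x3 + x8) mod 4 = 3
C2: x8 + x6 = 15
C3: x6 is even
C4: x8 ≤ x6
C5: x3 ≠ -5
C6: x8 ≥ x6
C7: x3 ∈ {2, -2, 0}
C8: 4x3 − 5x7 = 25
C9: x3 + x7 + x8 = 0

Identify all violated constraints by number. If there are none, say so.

C1: x3 + x8 = 7; 7 mod 4 = 3 — holds.
C2: x8 + x6 = 10 + 8 = 18, not 15 — does not hold.
C3: x6 = 8 is even — holds.
C4: x8 = 10, x6 = 8; 10 > 8 (want ≤) — does not hold.
C5: x3 = -3, and -3 ≠ -5 — holds.
C6: x8 = 10, x6 = 8; 10 ≥ 8 — holds.
C7: x3 = -3 is not in {2, -2, 0} — does not hold.
C8: 4x3 − 5x7 = 4(-3) − 5(-7) = 23, not 25 — does not hold.
C9: x3 + x7 + x8 = -3 + (-7) + 10 = 0 — holds.

The assignment fails constraints 2, 4, 7, 8.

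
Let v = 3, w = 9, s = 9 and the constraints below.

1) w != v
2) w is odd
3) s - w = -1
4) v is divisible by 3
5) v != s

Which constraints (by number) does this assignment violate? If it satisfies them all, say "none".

1) w = 9, v = 3; distinct  yes
2) w = 9 is odd  yes
3) s - w = 9 - 9 = 0, not -1  no
4) 3 / 3 = 1, so 3 divides 3  yes
5) v = 3, s = 9; distinct  yes

Constraint 3 does not hold.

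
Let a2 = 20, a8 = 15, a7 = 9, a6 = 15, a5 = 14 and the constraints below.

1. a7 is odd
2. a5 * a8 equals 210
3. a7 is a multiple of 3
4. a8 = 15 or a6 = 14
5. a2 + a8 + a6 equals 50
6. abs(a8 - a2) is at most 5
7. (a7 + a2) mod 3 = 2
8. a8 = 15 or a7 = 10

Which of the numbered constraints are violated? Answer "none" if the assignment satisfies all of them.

1. a7 = 9 is odd  true
2. a5 * a8 = 14 * 15 = 210  true
3. 9 / 3 = 3, so 3 divides 9  true
4. a8 = 15 = 15 (first disjunct)  true
5. a2 + a8 + a6 = 20 + 15 + 15 = 50  true
6. abs(15 - 20) = 5; 5 ≤ 5  true
7. a7 + a2 = 29; 29 mod 3 = 2  true
8. a8 = 15 = 15 (first disjunct)  true

No violations.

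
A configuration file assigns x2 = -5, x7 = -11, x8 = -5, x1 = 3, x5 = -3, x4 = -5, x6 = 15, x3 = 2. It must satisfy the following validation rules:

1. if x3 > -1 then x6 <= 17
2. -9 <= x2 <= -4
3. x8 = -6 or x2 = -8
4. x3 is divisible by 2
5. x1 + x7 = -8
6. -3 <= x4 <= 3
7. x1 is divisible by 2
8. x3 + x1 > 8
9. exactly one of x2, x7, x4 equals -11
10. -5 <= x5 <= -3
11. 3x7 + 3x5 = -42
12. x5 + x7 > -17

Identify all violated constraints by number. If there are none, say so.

The assignment fails constraints 3, 6, 7, 8.

1. x3 = 2 > -1, so we need x6 ≤ 17; x6 = 15 ≤ 17  true
2. x2 = -5 lies in [-9, -4]  true
3. x8 = -5 ≠ -6 and x2 = -5 ≠ -8; both disjuncts false  false
4. 2 / 2 = 1, so 2 divides 2  true
5. x1 + x7 = 3 + (-11) = -8  true
6. x4 = -5 is outside [-3, 3]  false
7. 3 = 2*1 + 1, so 2 does not divide 3  false
8. x3 + x1 = 2 + 3 = 5; 5 ≤ 8, bound 8 not met  false
9. x2=-5, x7=-11, x4=-5; 1 of them equals -11  true
10. x5 = -3 lies in [-5, -3]  true
11. 3x7 + 3x5 = 3(-11) + 3(-3) = -42  true
12. x5 + x7 = -3 + (-11) = -14; -14 > -17  true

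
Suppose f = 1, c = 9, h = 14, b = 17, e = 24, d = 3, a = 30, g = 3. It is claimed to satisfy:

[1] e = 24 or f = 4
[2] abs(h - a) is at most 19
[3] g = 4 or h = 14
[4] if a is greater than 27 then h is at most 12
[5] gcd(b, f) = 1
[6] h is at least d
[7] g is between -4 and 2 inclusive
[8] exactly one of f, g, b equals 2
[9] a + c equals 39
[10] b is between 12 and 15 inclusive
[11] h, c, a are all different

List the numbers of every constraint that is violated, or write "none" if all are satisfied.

[1] e = 24 = 24 (first disjunct) — OK.
[2] abs(14 - 30) = 16; 16 ≤ 19 — OK.
[3] g = 3 ≠ 4, but h = 14 = 14 (second disjunct) — OK.
[4] a = 30 > 27, so we need h ≤ 12; but h = 14 > 12 — violated.
[5] gcd(17, 1) = 1 — OK.
[6] h = 14, d = 3; 14 ≥ 3 — OK.
[7] g = 3 is outside [-4, 2] — violated.
[8] f=1, g=3, b=17; 0 of them equal 2, not exactly one — violated.
[9] a + c = 30 + 9 = 39 — OK.
[10] b = 17 is outside [12, 15] — violated.
[11] values 14, 9, 30 are pairwise distinct — OK.

Constraints 4, 7, 8, and 10 are violated.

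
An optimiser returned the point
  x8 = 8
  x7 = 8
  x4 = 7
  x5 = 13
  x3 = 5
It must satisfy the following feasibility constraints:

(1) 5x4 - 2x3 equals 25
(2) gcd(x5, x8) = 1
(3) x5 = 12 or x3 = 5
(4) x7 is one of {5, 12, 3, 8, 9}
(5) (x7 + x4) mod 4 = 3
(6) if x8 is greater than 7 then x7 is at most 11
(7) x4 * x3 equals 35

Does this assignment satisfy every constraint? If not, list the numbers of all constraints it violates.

(1) 5x4 - 2x3 = 5(7) - 2(5) = 25 — holds.
(2) gcd(13, 8) = 1 — holds.
(3) x5 = 13 ≠ 12, but x3 = 5 = 5 (second disjunct) — holds.
(4) x7 = 8 is in {5, 12, 3, 8, 9} — holds.
(5) x7 + x4 = 15; 15 mod 4 = 3 — holds.
(6) x8 = 8 > 7, so we need x7 ≤ 11; x7 = 8 ≤ 11 — holds.
(7) x4 * x3 = 7 * 5 = 35 — holds.

No violations.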